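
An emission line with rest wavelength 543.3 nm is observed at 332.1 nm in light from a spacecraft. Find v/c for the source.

0.456

λ'/λ₀ = 0.6113 < 1 (blueshift), so the source is approaching.
λ'/λ₀ = √((1 − β)/(1 + β)) for an approaching source ⇒ β = (1 − r²)/(1 + r²) with r = λ'/λ₀.
β = (1 − 0.3736)/(1 + 0.3736) ≈ 0.456.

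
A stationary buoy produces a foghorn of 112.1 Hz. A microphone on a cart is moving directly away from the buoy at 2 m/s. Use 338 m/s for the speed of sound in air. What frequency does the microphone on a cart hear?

Only the observer moves, away from the source, so f' = f · (v − v_o)/v.
f' = 112.1 × (338 − 2)/338 = 112.1 × 336/338 ≈ 111 Hz.

111 Hz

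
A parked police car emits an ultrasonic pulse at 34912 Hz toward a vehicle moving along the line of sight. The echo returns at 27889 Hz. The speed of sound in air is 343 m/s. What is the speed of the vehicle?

38 m/s

Double Doppler shift off a moving reflector: f₂ = f₀ · (v + u)/(v − u) (u > 0 toward emitter).
Rearranging, u = v · (f₂ − f₀)/(f₂ + f₀) = 343 × -7023/62801 ≈ -38 m/s.
So the vehicle is moving at 38 m/s away from the emitter.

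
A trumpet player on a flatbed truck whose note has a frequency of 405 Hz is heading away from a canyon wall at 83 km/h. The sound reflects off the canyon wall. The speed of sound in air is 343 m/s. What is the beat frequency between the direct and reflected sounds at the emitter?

51.0 Hz

83 km/h = 23.06 m/s.
The canyon wall receives the sound from a moving source: f₁ = f₀ · v/(v + v_e) = 405 × 343/366.06 ≈ 379.5 Hz.
On the return leg the trumpet player on a flatbed truck is a moving observer: f₂ = f₁ · (v − v_e)/v = 379.5 × 319.94/343 ≈ 354.0 Hz.
Equivalently f₂ = f₀ · (v − v_e)/(v + v_e).
Beat against the emitted tone: |f₂ − f₀| = 2v_e·f₀/(v + v_e) = 2 × 23.06 × 405/366.06 ≈ 51.0 Hz.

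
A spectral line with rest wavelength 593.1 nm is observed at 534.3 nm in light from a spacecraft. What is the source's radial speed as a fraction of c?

0.104

λ'/λ₀ = 0.9009 < 1 (blueshift), so the source is approaching.
λ'/λ₀ = √((1 − β)/(1 + β)) for an approaching source ⇒ β = (1 − r²)/(1 + r²) with r = λ'/λ₀.
β = (1 − 0.8115)/(1 + 0.8115) ≈ 0.104.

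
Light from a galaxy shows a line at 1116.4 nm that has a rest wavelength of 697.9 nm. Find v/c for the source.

0.438

λ'/λ₀ = 1.5997 > 1 (redshift), so the source is receding.
λ'/λ₀ = √((1 + β)/(1 − β)) for a receding source ⇒ β = (r² − 1)/(r² + 1) with r = λ'/λ₀.
β = (2.5589 − 1)/(2.5589 + 1) ≈ 0.438.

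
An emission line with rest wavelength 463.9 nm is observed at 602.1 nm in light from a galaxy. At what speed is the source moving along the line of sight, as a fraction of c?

0.255

λ'/λ₀ = 1.2979 > 1 (redshift), so the source is receding.
λ'/λ₀ = √((1 + β)/(1 − β)) for a receding source ⇒ β = (r² − 1)/(r² + 1) with r = λ'/λ₀.
β = (1.6846 − 1)/(1.6846 + 1) ≈ 0.255.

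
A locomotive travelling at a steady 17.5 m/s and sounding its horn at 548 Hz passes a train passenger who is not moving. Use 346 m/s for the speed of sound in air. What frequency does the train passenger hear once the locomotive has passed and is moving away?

522 Hz

Receding: f₂ = f · v/(v + v_s) = 548 × 346/363.5 ≈ 522 Hz.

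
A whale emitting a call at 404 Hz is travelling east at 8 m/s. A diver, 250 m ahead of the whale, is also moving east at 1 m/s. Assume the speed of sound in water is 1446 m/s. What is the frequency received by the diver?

406 Hz

The diver is ahead, so the whale is moving toward it while the diver is moving away from the whale.
Both move, so f' = f · (v − v_o)/(v − v_s).
f' = 404 × (1446 − 1)/(1446 − 8) = 404 × 1445/1438 ≈ 406 Hz.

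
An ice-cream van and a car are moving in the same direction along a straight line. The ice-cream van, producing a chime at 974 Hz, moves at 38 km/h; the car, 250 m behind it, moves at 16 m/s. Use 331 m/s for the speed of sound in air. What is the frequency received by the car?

38 km/h = 10.56 m/s.
The car is behind, so the ice-cream van is moving away from it while the car is moving toward the ice-cream van.
Both move, so f' = f · (v + v_o)/(v + v_s).
f' = 974 × (331 + 16)/(331 + 10.56) = 974 × 347/341.56 ≈ 990 Hz.

990 Hz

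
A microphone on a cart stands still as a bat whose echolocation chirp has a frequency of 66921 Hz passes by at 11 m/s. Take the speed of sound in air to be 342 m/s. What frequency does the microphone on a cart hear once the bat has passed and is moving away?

64836 Hz

Receding: f₂ = f · v/(v + v_s) = 66921 × 342/353 ≈ 64836 Hz.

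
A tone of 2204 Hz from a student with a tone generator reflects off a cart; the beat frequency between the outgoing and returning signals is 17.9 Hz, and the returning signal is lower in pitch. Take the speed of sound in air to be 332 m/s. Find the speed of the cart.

1.35 m/s

Double Doppler shift off a moving reflector: f₂ = f₀ · (v + u)/(v − u) (u > 0 toward emitter).
Returning signal is lower, so f₂ = f₀ − Δf = 2204 − 17.9 = 2186.1 Hz.
Rearranging, u = v · (f₂ − f₀)/(f₂ + f₀) = 332 × -17.9/4390.1 ≈ -1.35 m/s.
So the cart is moving at 1.35 m/s away from the emitter.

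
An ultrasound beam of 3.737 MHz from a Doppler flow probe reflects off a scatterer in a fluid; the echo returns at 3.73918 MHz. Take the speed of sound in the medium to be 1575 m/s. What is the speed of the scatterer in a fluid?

Double Doppler shift off a moving reflector: f₂ = f₀ · (v + u)/(v − u) (u > 0 toward emitter).
Rearranging, u = v · (f₂ − f₀)/(f₂ + f₀) = 1575 × 0.00218/7.47618 ≈ 0.46 m/s.
So the scatterer in a fluid is moving at 0.46 m/s toward the emitter.

0.46 m/s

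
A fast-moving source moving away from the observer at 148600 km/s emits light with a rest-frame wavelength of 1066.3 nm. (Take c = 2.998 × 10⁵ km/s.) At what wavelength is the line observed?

β = v/c = 148600/299800 = 0.4957.
Relativistic Doppler for wavelength: λ' = λ₀ · √((1 + β)/(1 − β)).
λ' = 1066.3 × √(1.4957/0.5043) = 1066.3 × 1.72209 ≈ 1836.3 nm.

1836.3 nm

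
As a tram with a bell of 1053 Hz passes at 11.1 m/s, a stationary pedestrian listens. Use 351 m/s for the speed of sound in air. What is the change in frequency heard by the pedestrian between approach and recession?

66.7 Hz

Approaching: f₁ = f · v/(v − v_s) = 1053 × 351/339.9 ≈ 1087.4 Hz.
Receding: f₂ = f · v/(v + v_s) = 1053 × 351/362.1 ≈ 1020.7 Hz.
Drop: f₁ − f₂ = 2f·v·v_s/(v² − v_s²) = 2 × 1053 × 351 × 11.1/(351² − 11.1²) ≈ 66.7 Hz.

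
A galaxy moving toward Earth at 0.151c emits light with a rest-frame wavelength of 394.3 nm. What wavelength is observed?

Relativistic Doppler for wavelength: λ' = λ₀ · √((1 − β)/(1 + β)).
λ' = 394.3 × √(0.8490/1.1510) = 394.3 × 0.85885 ≈ 338.6 nm.

338.6 nm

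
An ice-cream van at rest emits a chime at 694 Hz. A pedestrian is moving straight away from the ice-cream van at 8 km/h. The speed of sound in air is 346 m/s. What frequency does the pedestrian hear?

690 Hz

8 km/h = 2.222 m/s.
Only the observer moves, away from the source, so f' = f · (v − v_o)/v.
f' = 694 × (346 − 2.222)/346 = 694 × 343.78/346 ≈ 690 Hz.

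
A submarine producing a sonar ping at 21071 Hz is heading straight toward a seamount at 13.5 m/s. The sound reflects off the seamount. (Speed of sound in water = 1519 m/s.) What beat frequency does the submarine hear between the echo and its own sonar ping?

378 Hz

The seamount receives the sound from a moving source: f₁ = f₀ · v/(v − v_e) = 21071 × 1519/1505.5 ≈ 21260 Hz.
On the return leg the submarine is a moving observer: f₂ = f₁ · (v + v_e)/v = 21260 × 1532.5/1519 ≈ 21449 Hz.
Equivalently f₂ = f₀ · (v + v_e)/(v − v_e).
Beat against the emitted tone: |f₂ − f₀| = 2v_e·f₀/(v − v_e) = 2 × 13.5 × 21071/1505.5 ≈ 378 Hz.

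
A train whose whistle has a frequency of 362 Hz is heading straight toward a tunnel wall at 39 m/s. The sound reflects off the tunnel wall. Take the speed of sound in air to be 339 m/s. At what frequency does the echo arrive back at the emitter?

The tunnel wall receives the sound from a moving source: f₁ = f₀ · v/(v − v_e) = 362 × 339/300 ≈ 409 Hz.
On the return leg the train is a moving observer: f₂ = f₁ · (v + v_e)/v = 409 × 378/339 ≈ 456 Hz.
Equivalently f₂ = f₀ · (v + v_e)/(v − v_e).

456 Hz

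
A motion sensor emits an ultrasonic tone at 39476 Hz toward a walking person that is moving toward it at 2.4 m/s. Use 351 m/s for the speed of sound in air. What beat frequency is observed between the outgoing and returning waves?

544 Hz

The walking person first receives the wave as a moving observer: f₁ = f₀ · (v + u)/v = 39476 × (351 + 2.4)/351 ≈ 39746 Hz.
The reflection then acts as a moving source: f₂ = f₁ · v/(v − u) ≈ 40020 Hz.
Beat frequency: |f₂ − f₀| = 2u·f₀/(v − u) = 2 × 2.4 × 39476/348.6 ≈ 544 Hz.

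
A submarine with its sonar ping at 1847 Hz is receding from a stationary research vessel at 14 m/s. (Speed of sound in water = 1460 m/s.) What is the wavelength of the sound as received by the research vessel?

79.8 cm

With the source moving away from a stationary observer, f' = f · v/(v + v_s).
f' = 1847 × 1460/(1460 + 14) ≈ 1829 Hz.
λ' = v/f' = 1460/1829.46 ≈ 79.8 cm.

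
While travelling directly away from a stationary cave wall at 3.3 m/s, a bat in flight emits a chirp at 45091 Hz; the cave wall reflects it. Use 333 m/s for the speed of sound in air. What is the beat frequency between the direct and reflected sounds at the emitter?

885 Hz

The cave wall receives the sound from a moving source: f₁ = f₀ · v/(v + v_e) = 45091 × 333/336.3 ≈ 44649 Hz.
On the return leg the bat in flight is a moving observer: f₂ = f₁ · (v − v_e)/v = 44649 × 329.7/333 ≈ 44206 Hz.
Beat against the emitted tone: |f₂ − f₀| = 2v_e·f₀/(v + v_e) = 2 × 3.3 × 45091/336.3 ≈ 885 Hz.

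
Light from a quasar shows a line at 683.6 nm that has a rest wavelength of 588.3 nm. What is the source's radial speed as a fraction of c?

λ'/λ₀ = 1.1620 > 1 (redshift), so the source is receding.
λ'/λ₀ = √((1 + β)/(1 − β)) for a receding source ⇒ β = (r² − 1)/(r² + 1) with r = λ'/λ₀.
β = (1.3502 − 1)/(1.3502 + 1) ≈ 0.149.

0.149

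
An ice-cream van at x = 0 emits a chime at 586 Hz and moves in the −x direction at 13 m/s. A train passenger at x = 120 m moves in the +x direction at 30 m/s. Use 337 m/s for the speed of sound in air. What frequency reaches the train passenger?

514 Hz

The observer lies on the +x side, so the source is heading away from the observer and the observer is heading away from the source.
General Doppler shift: f' = f · (v − v_o)/(v + v_s).
f' = 586 × (337 − 30)/(337 + 13) = 586 × 307/350 ≈ 514 Hz.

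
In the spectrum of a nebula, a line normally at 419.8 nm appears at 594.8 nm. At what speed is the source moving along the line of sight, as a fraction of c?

0.335c

λ'/λ₀ = 1.4169 > 1 (redshift), so the source is receding.
λ'/λ₀ = √((1 + β)/(1 − β)) for a receding source ⇒ β = (r² − 1)/(r² + 1) with r = λ'/λ₀.
β = (2.0075 − 1)/(2.0075 + 1) ≈ 0.335.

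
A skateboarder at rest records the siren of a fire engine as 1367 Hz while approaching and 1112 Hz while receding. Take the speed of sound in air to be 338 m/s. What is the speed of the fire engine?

35 m/s

f₁/f₂ = (v + v_s)/(v − v_s), so v_s = v · (f₁ − f₂)/(f₁ + f₂).
v_s = 338 × (1367 − 1112)/(1367 + 1112) = 338 × 255/2479 ≈ 35 m/s.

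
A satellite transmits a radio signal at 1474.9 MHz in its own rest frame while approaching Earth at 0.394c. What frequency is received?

Relativistic Doppler for frequency: f' = f₀ · √((1 + β)/(1 − β)).
f' = 1474.9 × √(1.3940/0.6060) = 1474.9 × 1.51668 ≈ 2237.0 MHz.

2237.0 MHz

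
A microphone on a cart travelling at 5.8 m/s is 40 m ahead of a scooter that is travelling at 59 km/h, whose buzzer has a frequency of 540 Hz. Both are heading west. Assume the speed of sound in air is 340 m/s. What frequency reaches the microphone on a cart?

59 km/h = 16.39 m/s.
The microphone on a cart is ahead, so the scooter is moving toward it while the microphone on a cart is moving away from the scooter.
Both move, so f' = f · (v − v_o)/(v − v_s).
f' = 540 × (340 − 5.8)/(340 − 16.39) = 540 × 334.2/323.61 ≈ 558 Hz.

558 Hz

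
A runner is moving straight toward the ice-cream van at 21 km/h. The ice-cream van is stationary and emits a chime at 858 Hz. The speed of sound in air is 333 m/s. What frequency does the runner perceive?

873 Hz

21 km/h = 5.833 m/s.
Only the observer moves, toward the source, so f' = f · (v + v_o)/v.
f' = 858 × (333 + 5.833)/333 = 858 × 338.83/333 ≈ 873 Hz.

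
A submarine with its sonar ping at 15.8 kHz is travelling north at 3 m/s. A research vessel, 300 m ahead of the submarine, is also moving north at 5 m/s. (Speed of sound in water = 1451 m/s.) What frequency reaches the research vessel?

The research vessel is ahead, so the submarine is moving toward it while the research vessel is moving away from the submarine.
Both move, so f' = f · (v − v_o)/(v − v_s).
f' = 15.8 × (1451 − 5)/(1451 − 3) = 15.8 × 1446/1448 ≈ 15.78 kHz.

15.78 kHz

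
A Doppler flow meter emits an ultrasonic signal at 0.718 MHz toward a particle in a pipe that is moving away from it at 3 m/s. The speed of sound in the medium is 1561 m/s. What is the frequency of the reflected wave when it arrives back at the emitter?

0.7152 MHz

At the particle in a pipe (a moving observer), f₁ = f₀ · (v − u)/v = 0.718 × 1558/1561 ≈ 0.7166 MHz.
The reflection then acts as a moving source: f₂ = f₁ · v/(v + u) ≈ 0.7152 MHz.
Equivalently f₂ = f₀ · (v − u)/(v + u).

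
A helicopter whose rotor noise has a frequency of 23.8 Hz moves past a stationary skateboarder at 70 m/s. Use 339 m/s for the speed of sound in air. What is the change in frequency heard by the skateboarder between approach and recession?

10.3 Hz

Approaching: f₁ = f · v/(v − v_s) = 23.8 × 339/269 ≈ 30.0 Hz.
Receding: f₂ = f · v/(v + v_s) = 23.8 × 339/409 ≈ 19.7 Hz.
Drop: f₁ − f₂ = 2f·v·v_s/(v² − v_s²) = 2 × 23.8 × 339 × 70/(339² − 70²) ≈ 10.3 Hz.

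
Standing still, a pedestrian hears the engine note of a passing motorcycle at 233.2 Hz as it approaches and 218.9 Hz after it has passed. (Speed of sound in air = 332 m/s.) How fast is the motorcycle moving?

f₁/f₂ = (v + v_s)/(v − v_s), so v_s = v · (f₁ − f₂)/(f₁ + f₂).
v_s = 332 × (233.2 − 218.9)/(233.2 + 218.9) = 332 × 14.3/452.1 ≈ 10.5 m/s.

10.5 m/s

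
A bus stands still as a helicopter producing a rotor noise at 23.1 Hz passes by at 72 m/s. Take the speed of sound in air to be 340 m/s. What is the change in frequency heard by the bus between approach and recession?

Approaching: f₁ = f · v/(v − v_s) = 23.1 × 340/268 ≈ 29.3 Hz.
Receding: f₂ = f · v/(v + v_s) = 23.1 × 340/412 ≈ 19.1 Hz.
Drop: f₁ − f₂ = 2f·v·v_s/(v² − v_s²) = 2 × 23.1 × 340 × 72/(340² − 72²) ≈ 10.2 Hz.

10.2 Hz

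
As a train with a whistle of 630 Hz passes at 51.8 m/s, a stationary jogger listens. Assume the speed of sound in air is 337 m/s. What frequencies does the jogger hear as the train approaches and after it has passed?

744 Hz approaching; 546 Hz receding

Approaching: f₁ = f · v/(v − v_s) = 630 × 337/285.2 ≈ 744 Hz.
Receding: f₂ = f · v/(v + v_s) = 630 × 337/388.8 ≈ 546 Hz.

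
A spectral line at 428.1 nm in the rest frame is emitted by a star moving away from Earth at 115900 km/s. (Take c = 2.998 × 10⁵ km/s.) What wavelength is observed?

643.6 nm

β = v/c = 115900/299800 = 0.3866.
Relativistic Doppler for wavelength: λ' = λ₀ · √((1 + β)/(1 − β)).
λ' = 428.1 × √(1.3866/0.6134) = 428.1 × 1.50349 ≈ 643.6 nm.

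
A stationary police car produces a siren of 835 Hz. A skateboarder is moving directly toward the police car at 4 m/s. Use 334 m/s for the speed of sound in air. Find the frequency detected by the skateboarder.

845 Hz

Moving observer, stationary source: f' = f · (v + v_o)/v.
f' = 835 × (334 + 4)/334 = 835 × 338/334 ≈ 845 Hz.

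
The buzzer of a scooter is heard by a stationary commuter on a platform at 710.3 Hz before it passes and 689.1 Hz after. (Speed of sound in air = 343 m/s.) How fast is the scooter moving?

f₁/f₂ = (v + v_s)/(v − v_s), so v_s = v · (f₁ − f₂)/(f₁ + f₂).
v_s = 343 × (710.3 − 689.1)/(710.3 + 689.1) = 343 × 21.2/1399.4 ≈ 5.2 m/s.

5.2 m/s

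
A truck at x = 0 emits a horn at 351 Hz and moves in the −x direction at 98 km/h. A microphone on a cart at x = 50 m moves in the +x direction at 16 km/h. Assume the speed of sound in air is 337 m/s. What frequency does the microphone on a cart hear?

98 km/h = 27.22 m/s; 16 km/h = 4.444 m/s.
The observer lies on the +x side, so the source is heading away from the observer and the observer is heading away from the source.
With source receding and observer receding, f' = f · (v − v_o)/(v + v_s).
f' = 351 × (337 − 4.444)/(337 + 27.22) = 351 × 332.56/364.22 ≈ 320 Hz.

320 Hz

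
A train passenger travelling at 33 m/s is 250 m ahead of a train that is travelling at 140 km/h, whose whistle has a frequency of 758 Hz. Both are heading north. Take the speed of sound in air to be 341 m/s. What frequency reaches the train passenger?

140 km/h = 38.89 m/s.
The train passenger is ahead, so the train is moving toward it while the train passenger is moving away from the train.
General Doppler shift: f' = f · (v − v_o)/(v − v_s).
f' = 758 × (341 − 33)/(341 − 38.89) = 758 × 308/302.11 ≈ 773 Hz.

773 Hz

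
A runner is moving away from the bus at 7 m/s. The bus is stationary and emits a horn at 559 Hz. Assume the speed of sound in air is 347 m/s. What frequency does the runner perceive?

Moving observer, stationary source: f' = f · (v − v_o)/v.
f' = 559 × (347 − 7)/347 = 559 × 340/347 ≈ 548 Hz.

548 Hz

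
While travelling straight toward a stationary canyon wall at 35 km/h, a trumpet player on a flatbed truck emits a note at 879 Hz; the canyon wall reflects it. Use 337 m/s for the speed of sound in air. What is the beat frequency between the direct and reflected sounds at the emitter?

35 km/h = 9.722 m/s.
The canyon wall receives the sound from a moving source: f₁ = f₀ · v/(v − v_e) = 879 × 337/327.28 ≈ 905.1 Hz.
On the return leg the trumpet player on a flatbed truck is a moving observer: f₂ = f₁ · (v + v_e)/v = 905.1 × 346.72/337 ≈ 931.2 Hz.
Beat against the emitted tone: |f₂ − f₀| = 2v_e·f₀/(v − v_e) = 2 × 9.722 × 879/327.28 ≈ 52.2 Hz.

52.2 Hz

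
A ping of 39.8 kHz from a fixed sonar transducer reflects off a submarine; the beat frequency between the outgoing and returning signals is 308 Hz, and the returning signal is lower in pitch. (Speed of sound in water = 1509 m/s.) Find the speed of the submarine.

Double Doppler shift off a moving reflector: f₂ = f₀ · (v + u)/(v − u) (u > 0 toward emitter).
Returning signal is lower, so f₂ = f₀ − Δf = 39800 − 308 = 39492 Hz.
Rearranging, u = v · (f₂ − f₀)/(f₂ + f₀) = 1509 × -308/79292 ≈ -5.9 m/s.
So the submarine is moving at 5.9 m/s away from the emitter.

5.9 m/s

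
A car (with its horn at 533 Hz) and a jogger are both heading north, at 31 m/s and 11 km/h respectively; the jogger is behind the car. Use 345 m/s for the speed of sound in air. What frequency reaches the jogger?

11 km/h = 3.056 m/s.
The jogger is behind, so the car is moving away from it while the jogger is moving toward the car.
Both move, so f' = f · (v + v_o)/(v + v_s).
f' = 533 × (345 + 3.056)/(345 + 31) = 533 × 348.06/376 ≈ 493 Hz.

493 Hz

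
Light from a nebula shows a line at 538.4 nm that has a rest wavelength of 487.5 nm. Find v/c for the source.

λ'/λ₀ = 1.1044 > 1 (redshift), so the source is receding.
λ'/λ₀ = √((1 + β)/(1 − β)) for a receding source ⇒ β = (r² − 1)/(r² + 1) with r = λ'/λ₀.
β = (1.2197 − 1)/(1.2197 + 1) ≈ 0.099.

0.099c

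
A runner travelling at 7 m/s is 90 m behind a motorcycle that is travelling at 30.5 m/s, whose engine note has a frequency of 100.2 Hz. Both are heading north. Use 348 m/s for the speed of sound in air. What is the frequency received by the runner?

The runner is behind, so the motorcycle is moving away from it while the runner is moving toward the motorcycle.
With source receding and observer approaching, f' = f · (v + v_o)/(v + v_s).
f' = 100.2 × (348 + 7)/(348 + 30.5) = 100.2 × 355/378.5 ≈ 94 Hz.

94 Hz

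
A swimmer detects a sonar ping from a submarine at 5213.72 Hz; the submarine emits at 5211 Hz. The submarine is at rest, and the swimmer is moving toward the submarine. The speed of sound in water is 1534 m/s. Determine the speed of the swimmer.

f' = f · (v + v_o)/v ⇒ v_o = v · |f'/f − 1|.
v_o = 1534 × |5213.72/5211 − 1| = 1534 × 0.000522 ≈ 0.80 m/s.

0.80 m/s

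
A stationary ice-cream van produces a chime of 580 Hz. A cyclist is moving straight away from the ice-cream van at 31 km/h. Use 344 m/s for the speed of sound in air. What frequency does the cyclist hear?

31 km/h = 8.611 m/s.
Moving observer, stationary source: f' = f · (v − v_o)/v.
f' = 580 × (344 − 8.611)/344 = 580 × 335.39/344 ≈ 565 Hz.

565 Hz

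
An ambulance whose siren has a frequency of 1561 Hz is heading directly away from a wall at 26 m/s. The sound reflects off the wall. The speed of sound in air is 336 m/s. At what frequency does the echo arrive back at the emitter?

The wall receives the sound from a moving source: f₁ = f₀ · v/(v + v_e) = 1561 × 336/362 ≈ 1449 Hz.
On the return leg the ambulance is a moving observer: f₂ = f₁ · (v − v_e)/v = 1449 × 310/336 ≈ 1337 Hz.
Equivalently f₂ = f₀ · (v − v_e)/(v + v_e).

1337 Hz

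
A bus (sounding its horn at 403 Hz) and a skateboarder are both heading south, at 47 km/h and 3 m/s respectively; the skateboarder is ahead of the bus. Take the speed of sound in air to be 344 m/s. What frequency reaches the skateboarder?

47 km/h = 13.06 m/s.
The skateboarder is ahead, so the bus is moving toward it while the skateboarder is moving away from the bus.
With source approaching and observer receding, f' = f · (v − v_o)/(v − v_s).
f' = 403 × (344 − 3)/(344 − 13.06) = 403 × 341/330.94 ≈ 415 Hz.

415 Hz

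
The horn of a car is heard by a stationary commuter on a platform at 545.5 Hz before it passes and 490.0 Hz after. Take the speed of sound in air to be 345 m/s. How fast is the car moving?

18.5 m/s

f₁/f₂ = (v + v_s)/(v − v_s), so v_s = v · (f₁ − f₂)/(f₁ + f₂).
v_s = 345 × (545.5 − 490.0)/(545.5 + 490.0) = 345 × 55.5/1035.5 ≈ 18.5 m/s.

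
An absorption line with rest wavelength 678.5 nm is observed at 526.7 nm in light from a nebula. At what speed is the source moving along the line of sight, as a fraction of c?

0.248c

λ'/λ₀ = 0.7763 < 1 (blueshift), so the source is approaching.
λ'/λ₀ = √((1 − β)/(1 + β)) for an approaching source ⇒ β = (1 − r²)/(1 + r²) with r = λ'/λ₀.
β = (1 − 0.6026)/(1 + 0.6026) ≈ 0.248.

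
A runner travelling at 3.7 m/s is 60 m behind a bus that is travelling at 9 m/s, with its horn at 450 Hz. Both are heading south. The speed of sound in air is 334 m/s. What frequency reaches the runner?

443 Hz

The runner is behind, so the bus is moving away from it while the runner is moving toward the bus.
Both move, so f' = f · (v + v_o)/(v + v_s).
f' = 450 × (334 + 3.7)/(334 + 9) = 450 × 337.7/343 ≈ 443 Hz.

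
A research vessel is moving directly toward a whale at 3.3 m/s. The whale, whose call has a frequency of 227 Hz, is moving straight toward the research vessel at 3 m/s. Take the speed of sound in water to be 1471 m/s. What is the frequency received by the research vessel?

228 Hz

Both move, so f' = f · (v + v_o)/(v − v_s).
f' = 227 × (1471 + 3.3)/(1471 − 3) = 227 × 1474.3/1468 ≈ 228 Hz.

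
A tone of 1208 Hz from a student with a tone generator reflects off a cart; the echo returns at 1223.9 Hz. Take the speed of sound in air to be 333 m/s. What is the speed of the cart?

Double Doppler shift off a moving reflector: f₂ = f₀ · (v + u)/(v − u) (u > 0 toward emitter).
Rearranging, u = v · (f₂ − f₀)/(f₂ + f₀) = 333 × 15.9/2431.9 ≈ 2.18 m/s.
So the cart is moving at 2.18 m/s toward the emitter.

2.18 m/s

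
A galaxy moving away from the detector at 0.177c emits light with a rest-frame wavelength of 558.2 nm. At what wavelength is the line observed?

667.5 nm

Relativistic Doppler for wavelength: λ' = λ₀ · √((1 + β)/(1 − β)).
λ' = 558.2 × √(1.1770/0.8230) = 558.2 × 1.19588 ≈ 667.5 nm.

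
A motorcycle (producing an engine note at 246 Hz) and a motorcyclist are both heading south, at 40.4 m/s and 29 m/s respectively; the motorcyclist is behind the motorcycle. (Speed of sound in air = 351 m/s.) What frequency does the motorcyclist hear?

The motorcyclist is behind, so the motorcycle is moving away from it while the motorcyclist is moving toward the motorcycle.
General Doppler shift: f' = f · (v + v_o)/(v + v_s).
f' = 246 × (351 + 29)/(351 + 40.4) = 246 × 380/391.4 ≈ 239 Hz.

239 Hz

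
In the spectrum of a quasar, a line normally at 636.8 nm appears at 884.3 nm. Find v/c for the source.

0.317

λ'/λ₀ = 1.3887 > 1 (redshift), so the source is receding.
λ'/λ₀ = √((1 + β)/(1 − β)) for a receding source ⇒ β = (r² − 1)/(r² + 1) with r = λ'/λ₀.
β = (1.9284 − 1)/(1.9284 + 1) ≈ 0.317.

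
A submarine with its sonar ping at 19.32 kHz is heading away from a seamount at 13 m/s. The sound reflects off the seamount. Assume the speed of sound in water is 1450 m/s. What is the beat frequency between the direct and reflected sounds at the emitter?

343 Hz

The seamount receives the sound from a moving source: f₁ = f₀ · v/(v + v_e) = 19.32 × 1450/1463 ≈ 19.148 kHz.
On the return leg the submarine is a moving observer: f₂ = f₁ · (v − v_e)/v = 19.148 × 1437/1450 ≈ 18.977 kHz.
Equivalently f₂ = f₀ · (v − v_e)/(v + v_e).
Beat against the emitted tone (with f₀ = 19320 Hz): |f₂ − f₀| = 2v_e·f₀/(v + v_e) = 2 × 13 × 19320/1463 ≈ 343 Hz.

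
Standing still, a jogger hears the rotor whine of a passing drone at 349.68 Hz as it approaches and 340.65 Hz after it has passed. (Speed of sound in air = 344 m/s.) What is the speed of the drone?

4.5 m/s

f₁/f₂ = (v + v_s)/(v − v_s), so v_s = v · (f₁ − f₂)/(f₁ + f₂).
v_s = 344 × (349.68 − 340.65)/(349.68 + 340.65) = 344 × 9.03/690.33 ≈ 4.5 m/s.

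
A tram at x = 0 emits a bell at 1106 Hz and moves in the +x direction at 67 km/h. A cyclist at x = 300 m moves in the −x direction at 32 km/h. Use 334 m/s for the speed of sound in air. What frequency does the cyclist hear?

67 km/h = 18.61 m/s; 32 km/h = 8.889 m/s.
The observer lies on the +x side, so the source is heading toward the observer and the observer is heading toward the source.
With source approaching and observer approaching, f' = f · (v + v_o)/(v − v_s).
f' = 1106 × (334 + 8.889)/(334 − 18.61) = 1106 × 342.89/315.39 ≈ 1202 Hz.

1202 Hz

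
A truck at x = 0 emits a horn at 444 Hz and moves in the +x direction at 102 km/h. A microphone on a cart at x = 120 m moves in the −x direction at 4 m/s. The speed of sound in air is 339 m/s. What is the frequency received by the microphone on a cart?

102 km/h = 28.33 m/s.
The observer lies on the +x side, so the source is heading toward the observer and the observer is heading toward the source.
With source approaching and observer approaching, f' = f · (v + v_o)/(v − v_s).
f' = 444 × (339 + 4)/(339 − 28.33) = 444 × 343/310.67 ≈ 490 Hz.

490 Hz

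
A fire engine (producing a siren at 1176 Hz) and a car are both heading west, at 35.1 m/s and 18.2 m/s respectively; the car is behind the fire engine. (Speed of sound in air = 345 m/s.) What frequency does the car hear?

1124 Hz

The car is behind, so the fire engine is moving away from it while the car is moving toward the fire engine.
General Doppler shift: f' = f · (v + v_o)/(v + v_s).
f' = 1176 × (345 + 18.2)/(345 + 35.1) = 1176 × 363.2/380.1 ≈ 1124 Hz.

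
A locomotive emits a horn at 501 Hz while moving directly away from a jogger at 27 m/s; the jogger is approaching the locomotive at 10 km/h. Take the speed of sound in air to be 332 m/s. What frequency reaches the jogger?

10 km/h = 2.778 m/s.
General Doppler shift: f' = f · (v + v_o)/(v + v_s).
f' = 501 × (332 + 2.778)/(332 + 27) = 501 × 334.78/359 ≈ 467 Hz.

467 Hz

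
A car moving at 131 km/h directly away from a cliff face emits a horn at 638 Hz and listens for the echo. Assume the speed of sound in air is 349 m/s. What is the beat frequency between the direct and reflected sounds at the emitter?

131 km/h = 36.39 m/s.
The cliff face receives the sound from a moving source: f₁ = f₀ · v/(v + v_e) = 638 × 349/385.39 ≈ 577.8 Hz.
On the return leg the car is a moving observer: f₂ = f₁ · (v − v_e)/v = 577.8 × 312.61/349 ≈ 517.5 Hz.
Equivalently f₂ = f₀ · (v − v_e)/(v + v_e).
Beat against the emitted tone: |f₂ − f₀| = 2v_e·f₀/(v + v_e) = 2 × 36.39 × 638/385.39 ≈ 120 Hz.

120 Hz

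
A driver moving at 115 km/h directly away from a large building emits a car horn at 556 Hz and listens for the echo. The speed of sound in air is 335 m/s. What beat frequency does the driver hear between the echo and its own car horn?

115 km/h = 31.94 m/s.
The large building receives the sound from a moving source: f₁ = f₀ · v/(v + v_e) = 556 × 335/366.94 ≈ 507.6 Hz.
On the return leg the driver is a moving observer: f₂ = f₁ · (v − v_e)/v = 507.6 × 303.06/335 ≈ 459.2 Hz.
Beat against the emitted tone: |f₂ − f₀| = 2v_e·f₀/(v + v_e) = 2 × 31.94 × 556/366.94 ≈ 97 Hz.

97 Hz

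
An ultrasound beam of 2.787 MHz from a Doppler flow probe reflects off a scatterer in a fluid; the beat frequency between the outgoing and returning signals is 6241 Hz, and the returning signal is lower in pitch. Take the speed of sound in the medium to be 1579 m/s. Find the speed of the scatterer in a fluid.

Double Doppler shift off a moving reflector: f₂ = f₀ · (v + u)/(v − u) (u > 0 toward emitter).
Returning signal is lower, so f₂ = f₀ − Δf = 2787000 − 6241 = 2780759 Hz.
Rearranging, u = v · (f₂ − f₀)/(f₂ + f₀) = 1579 × -6241/5567759 ≈ -1.77 m/s.
So the scatterer in a fluid is moving at 1.77 m/s away from the emitter.

1.77 m/s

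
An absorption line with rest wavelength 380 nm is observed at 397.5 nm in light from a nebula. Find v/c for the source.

λ'/λ₀ = 1.0461 > 1 (redshift), so the source is receding.
λ'/λ₀ = √((1 + β)/(1 − β)) for a receding source ⇒ β = (r² − 1)/(r² + 1) with r = λ'/λ₀.
β = (1.0942 − 1)/(1.0942 + 1) ≈ 0.045.

0.045c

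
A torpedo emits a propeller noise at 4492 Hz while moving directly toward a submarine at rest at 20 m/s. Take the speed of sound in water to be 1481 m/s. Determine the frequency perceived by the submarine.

Moving source, stationary observer: f' = f · v/(v − v_s) since the source is approaching.
f' = 4492 × 1481/(1481 − 20) = 4492 × 1481/1461 ≈ 4553 Hz.

4553 Hz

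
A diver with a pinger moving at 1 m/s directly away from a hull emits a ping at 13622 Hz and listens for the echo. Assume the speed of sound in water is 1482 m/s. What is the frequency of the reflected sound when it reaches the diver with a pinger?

The hull receives the sound from a moving source: f₁ = f₀ · v/(v + v_e) = 13622 × 1482/1483 ≈ 13613 Hz.
On the return leg the diver with a pinger is a moving observer: f₂ = f₁ · (v − v_e)/v = 13613 × 1481/1482 ≈ 13604 Hz.
Equivalently f₂ = f₀ · (v − v_e)/(v + v_e).

13604 Hz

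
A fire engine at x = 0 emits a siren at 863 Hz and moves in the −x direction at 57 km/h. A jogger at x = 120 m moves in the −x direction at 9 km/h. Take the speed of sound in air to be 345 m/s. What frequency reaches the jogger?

57 km/h = 15.83 m/s; 9 km/h = 2.5 m/s.
The observer lies on the +x side, so the source is heading away from the observer and the observer is heading toward the source.
Both move, so f' = f · (v + v_o)/(v + v_s).
f' = 863 × (345 + 2.5)/(345 + 15.83) = 863 × 347.5/360.83 ≈ 831 Hz.

831 Hz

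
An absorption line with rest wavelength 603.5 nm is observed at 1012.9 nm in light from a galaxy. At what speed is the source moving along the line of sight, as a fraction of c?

0.476

λ'/λ₀ = 1.6784 > 1 (redshift), so the source is receding.
λ'/λ₀ = √((1 + β)/(1 − β)) for a receding source ⇒ β = (r² − 1)/(r² + 1) with r = λ'/λ₀.
β = (2.8169 − 1)/(2.8169 + 1) ≈ 0.476.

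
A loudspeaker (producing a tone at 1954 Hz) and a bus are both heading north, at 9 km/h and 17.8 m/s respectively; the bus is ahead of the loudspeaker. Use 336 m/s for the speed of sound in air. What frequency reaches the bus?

1864 Hz

9 km/h = 2.5 m/s.
The bus is ahead, so the loudspeaker is moving toward it while the bus is moving away from the loudspeaker.
With source approaching and observer receding, f' = f · (v − v_o)/(v − v_s).
f' = 1954 × (336 − 17.8)/(336 − 2.5) = 1954 × 318.2/333.5 ≈ 1864 Hz.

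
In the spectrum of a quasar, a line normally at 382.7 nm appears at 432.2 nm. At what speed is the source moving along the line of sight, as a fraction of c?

λ'/λ₀ = 1.1293 > 1 (redshift), so the source is receding.
λ'/λ₀ = √((1 + β)/(1 − β)) for a receding source ⇒ β = (r² − 1)/(r² + 1) with r = λ'/λ₀.
β = (1.2754 − 1)/(1.2754 + 1) ≈ 0.121.

0.121c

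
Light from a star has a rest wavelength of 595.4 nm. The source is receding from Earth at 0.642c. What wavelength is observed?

Relativistic Doppler for wavelength: λ' = λ₀ · √((1 + β)/(1 − β)).
λ' = 595.4 × √(1.6420/0.3580) = 595.4 × 2.14163 ≈ 1275.1 nm.

1275.1 nm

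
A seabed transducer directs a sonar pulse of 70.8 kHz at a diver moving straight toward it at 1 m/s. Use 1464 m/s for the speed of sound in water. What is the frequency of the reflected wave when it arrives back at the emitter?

At the diver (a moving observer), f₁ = f₀ · (v + u)/v = 70.8 × 1465/1464 ≈ 70.8 kHz.
The reflection then acts as a moving source: f₂ = f₁ · v/(v − u) ≈ 70.9 kHz.
Equivalently f₂ = f₀ · (v + u)/(v − u).

70.9 kHz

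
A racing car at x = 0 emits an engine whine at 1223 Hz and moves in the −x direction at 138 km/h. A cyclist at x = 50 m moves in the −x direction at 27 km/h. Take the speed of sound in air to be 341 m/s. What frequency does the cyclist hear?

138 km/h = 38.33 m/s; 27 km/h = 7.5 m/s.
The observer lies on the +x side, so the source is heading away from the observer and the observer is heading toward the source.
Both move, so f' = f · (v + v_o)/(v + v_s).
f' = 1223 × (341 + 7.5)/(341 + 38.33) = 1223 × 348.5/379.33 ≈ 1124 Hz.

1124 Hz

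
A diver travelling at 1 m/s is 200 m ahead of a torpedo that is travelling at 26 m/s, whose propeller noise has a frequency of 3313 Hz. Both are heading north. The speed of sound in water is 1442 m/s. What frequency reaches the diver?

3371 Hz

The diver is ahead, so the torpedo is moving toward it while the diver is moving away from the torpedo.
General Doppler shift: f' = f · (v − v_o)/(v − v_s).
f' = 3313 × (1442 − 1)/(1442 − 26) = 3313 × 1441/1416 ≈ 3371 Hz.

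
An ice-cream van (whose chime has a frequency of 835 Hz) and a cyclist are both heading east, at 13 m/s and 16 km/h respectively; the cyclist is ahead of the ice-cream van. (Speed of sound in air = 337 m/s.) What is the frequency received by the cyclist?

857 Hz

16 km/h = 4.444 m/s.
The cyclist is ahead, so the ice-cream van is moving toward it while the cyclist is moving away from the ice-cream van.
General Doppler shift: f' = f · (v − v_o)/(v − v_s).
f' = 835 × (337 − 4.444)/(337 − 13) = 835 × 332.56/324 ≈ 857 Hz.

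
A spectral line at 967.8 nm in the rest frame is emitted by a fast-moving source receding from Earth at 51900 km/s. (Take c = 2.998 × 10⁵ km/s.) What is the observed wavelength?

β = v/c = 51900/299800 = 0.1731.
Relativistic Doppler for wavelength: λ' = λ₀ · √((1 + β)/(1 − β)).
λ' = 967.8 × √(1.1731/0.8269) = 967.8 × 1.19110 ≈ 1152.7 nm.

1152.7 nm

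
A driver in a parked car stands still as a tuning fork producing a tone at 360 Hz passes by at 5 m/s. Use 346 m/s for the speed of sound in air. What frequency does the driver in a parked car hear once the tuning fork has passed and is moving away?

355 Hz

Receding: f₂ = f · v/(v + v_s) = 360 × 346/351 ≈ 355 Hz.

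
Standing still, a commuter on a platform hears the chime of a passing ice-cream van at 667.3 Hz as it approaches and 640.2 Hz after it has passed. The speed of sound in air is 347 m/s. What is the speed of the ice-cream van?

7.2 m/s

f₁/f₂ = (v + v_s)/(v − v_s), so v_s = v · (f₁ − f₂)/(f₁ + f₂).
v_s = 347 × (667.3 − 640.2)/(667.3 + 640.2) = 347 × 27.1/1307.5 ≈ 7.2 m/s.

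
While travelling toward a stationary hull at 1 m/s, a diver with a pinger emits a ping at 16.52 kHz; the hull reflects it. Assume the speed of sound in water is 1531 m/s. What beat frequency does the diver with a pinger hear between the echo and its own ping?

The hull receives the sound from a moving source: f₁ = f₀ · v/(v − v_e) = 16.52 × 1531/1530 ≈ 16.5308 kHz.
On the return leg the diver with a pinger is a moving observer: f₂ = f₁ · (v + v_e)/v = 16.5308 × 1532/1531 ≈ 16.5416 kHz.
Equivalently f₂ = f₀ · (v + v_e)/(v − v_e).
Beat against the emitted tone (with f₀ = 16520 Hz): |f₂ − f₀| = 2v_e·f₀/(v − v_e) = 2 × 1 × 16520/1530 ≈ 21.6 Hz.

21.6 Hz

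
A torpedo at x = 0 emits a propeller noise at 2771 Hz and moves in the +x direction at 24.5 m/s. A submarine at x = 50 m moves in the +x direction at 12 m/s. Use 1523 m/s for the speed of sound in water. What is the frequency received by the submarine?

The observer lies on the +x side, so the source is heading toward the observer and the observer is heading away from the source.
General Doppler shift: f' = f · (v − v_o)/(v − v_s).
f' = 2771 × (1523 − 12)/(1523 − 24.5) = 2771 × 1511/1498.5 ≈ 2794 Hz.

2794 Hz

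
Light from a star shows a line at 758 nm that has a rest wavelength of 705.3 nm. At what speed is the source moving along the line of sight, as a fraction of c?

0.072c

λ'/λ₀ = 1.0747 > 1 (redshift), so the source is receding.
λ'/λ₀ = √((1 + β)/(1 − β)) for a receding source ⇒ β = (r² − 1)/(r² + 1) with r = λ'/λ₀.
β = (1.1550 − 1)/(1.1550 + 1) ≈ 0.072.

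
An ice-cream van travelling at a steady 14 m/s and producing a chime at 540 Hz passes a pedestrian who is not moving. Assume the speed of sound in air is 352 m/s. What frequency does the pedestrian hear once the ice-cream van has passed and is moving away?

519 Hz

Receding: f₂ = f · v/(v + v_s) = 540 × 352/366 ≈ 519 Hz.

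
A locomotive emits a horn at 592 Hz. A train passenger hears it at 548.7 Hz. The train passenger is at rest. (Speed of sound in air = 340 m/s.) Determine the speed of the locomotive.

27 m/s

f' < f, so the locomotive is receding.
f' = f · v/(v + v_s) ⇒ v_s = v · |1 − f/f'|.
v_s = 340 × |1 − 592/548.7| = 340 × 0.07891 ≈ 27 m/s.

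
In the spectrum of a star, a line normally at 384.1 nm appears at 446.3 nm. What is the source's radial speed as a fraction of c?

λ'/λ₀ = 1.1619 > 1 (redshift), so the source is receding.
λ'/λ₀ = √((1 + β)/(1 − β)) for a receding source ⇒ β = (r² − 1)/(r² + 1) with r = λ'/λ₀.
β = (1.3501 − 1)/(1.3501 + 1) ≈ 0.149.

0.149c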